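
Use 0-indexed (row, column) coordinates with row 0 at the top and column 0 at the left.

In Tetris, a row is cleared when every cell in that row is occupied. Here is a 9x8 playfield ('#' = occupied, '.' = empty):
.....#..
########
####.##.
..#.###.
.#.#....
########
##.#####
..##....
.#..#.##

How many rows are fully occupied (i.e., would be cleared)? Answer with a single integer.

Answer: 2

Derivation:
Check each row:
  row 0: 7 empty cells -> not full
  row 1: 0 empty cells -> FULL (clear)
  row 2: 2 empty cells -> not full
  row 3: 4 empty cells -> not full
  row 4: 6 empty cells -> not full
  row 5: 0 empty cells -> FULL (clear)
  row 6: 1 empty cell -> not full
  row 7: 6 empty cells -> not full
  row 8: 4 empty cells -> not full
Total rows cleared: 2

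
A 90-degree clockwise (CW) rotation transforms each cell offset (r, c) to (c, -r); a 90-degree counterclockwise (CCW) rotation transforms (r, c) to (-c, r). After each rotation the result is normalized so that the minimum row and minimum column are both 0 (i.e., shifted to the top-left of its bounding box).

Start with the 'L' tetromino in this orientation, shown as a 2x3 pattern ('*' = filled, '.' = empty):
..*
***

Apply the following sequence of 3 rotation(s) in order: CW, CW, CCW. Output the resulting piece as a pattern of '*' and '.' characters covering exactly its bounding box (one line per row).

Answer: *.
*.
**

Derivation:
Start:
..*
***
After rotation 1 (CW):
*.
*.
**
After rotation 2 (CW):
***
*..
After rotation 3 (CCW):
*.
*.
**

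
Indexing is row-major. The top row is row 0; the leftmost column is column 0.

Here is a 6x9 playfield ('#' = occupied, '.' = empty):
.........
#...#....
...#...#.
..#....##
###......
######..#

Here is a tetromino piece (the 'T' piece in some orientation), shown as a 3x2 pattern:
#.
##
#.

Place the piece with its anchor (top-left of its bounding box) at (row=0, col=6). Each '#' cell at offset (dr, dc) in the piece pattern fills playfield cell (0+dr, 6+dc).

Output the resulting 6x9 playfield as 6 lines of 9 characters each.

Fill (0+0,6+0) = (0,6)
Fill (0+1,6+0) = (1,6)
Fill (0+1,6+1) = (1,7)
Fill (0+2,6+0) = (2,6)

Answer: ......#..
#...#.##.
...#..##.
..#....##
###......
######..#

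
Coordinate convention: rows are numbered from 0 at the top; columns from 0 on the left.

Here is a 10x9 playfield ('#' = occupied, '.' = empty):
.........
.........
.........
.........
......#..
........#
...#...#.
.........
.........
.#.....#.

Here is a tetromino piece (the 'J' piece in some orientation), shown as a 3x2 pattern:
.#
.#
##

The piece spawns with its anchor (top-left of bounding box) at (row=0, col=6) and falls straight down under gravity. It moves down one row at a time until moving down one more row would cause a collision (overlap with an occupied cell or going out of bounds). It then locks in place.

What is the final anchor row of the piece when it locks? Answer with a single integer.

Spawn at (row=0, col=6). Try each row:
  row 0: fits
  row 1: fits
  row 2: blocked -> lock at row 1

Answer: 1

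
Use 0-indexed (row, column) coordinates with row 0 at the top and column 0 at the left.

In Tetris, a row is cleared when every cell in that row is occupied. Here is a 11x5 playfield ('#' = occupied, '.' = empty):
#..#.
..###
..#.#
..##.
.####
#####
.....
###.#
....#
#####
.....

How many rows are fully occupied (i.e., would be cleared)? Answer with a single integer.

Check each row:
  row 0: 3 empty cells -> not full
  row 1: 2 empty cells -> not full
  row 2: 3 empty cells -> not full
  row 3: 3 empty cells -> not full
  row 4: 1 empty cell -> not full
  row 5: 0 empty cells -> FULL (clear)
  row 6: 5 empty cells -> not full
  row 7: 1 empty cell -> not full
  row 8: 4 empty cells -> not full
  row 9: 0 empty cells -> FULL (clear)
  row 10: 5 empty cells -> not full
Total rows cleared: 2

Answer: 2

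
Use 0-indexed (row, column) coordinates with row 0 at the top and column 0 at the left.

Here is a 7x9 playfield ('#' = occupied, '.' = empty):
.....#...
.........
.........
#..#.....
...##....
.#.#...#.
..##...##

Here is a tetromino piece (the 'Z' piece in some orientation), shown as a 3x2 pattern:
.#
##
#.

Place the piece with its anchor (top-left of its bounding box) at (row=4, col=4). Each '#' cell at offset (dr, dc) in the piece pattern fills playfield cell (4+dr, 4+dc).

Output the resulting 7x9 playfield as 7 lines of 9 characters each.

Answer: .....#...
.........
.........
#..#.....
...###...
.#.###.#.
..###..##

Derivation:
Fill (4+0,4+1) = (4,5)
Fill (4+1,4+0) = (5,4)
Fill (4+1,4+1) = (5,5)
Fill (4+2,4+0) = (6,4)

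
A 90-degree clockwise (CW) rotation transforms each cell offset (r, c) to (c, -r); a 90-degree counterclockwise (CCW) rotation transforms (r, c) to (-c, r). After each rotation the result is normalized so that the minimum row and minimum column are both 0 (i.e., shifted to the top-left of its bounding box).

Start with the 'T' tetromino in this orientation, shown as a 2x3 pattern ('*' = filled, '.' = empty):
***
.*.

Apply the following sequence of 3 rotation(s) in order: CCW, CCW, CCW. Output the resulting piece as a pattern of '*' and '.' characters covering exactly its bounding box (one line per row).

Start:
***
.*.
After rotation 1 (CCW):
*.
**
*.
After rotation 2 (CCW):
.*.
***
After rotation 3 (CCW):
.*
**
.*

Answer: .*
**
.*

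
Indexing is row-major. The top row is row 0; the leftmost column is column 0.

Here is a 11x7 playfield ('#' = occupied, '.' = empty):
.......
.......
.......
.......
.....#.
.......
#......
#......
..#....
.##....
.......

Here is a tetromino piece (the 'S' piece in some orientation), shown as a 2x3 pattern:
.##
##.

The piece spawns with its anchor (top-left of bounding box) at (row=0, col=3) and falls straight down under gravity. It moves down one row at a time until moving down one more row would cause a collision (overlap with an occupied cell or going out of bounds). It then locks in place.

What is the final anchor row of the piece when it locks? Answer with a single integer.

Spawn at (row=0, col=3). Try each row:
  row 0: fits
  row 1: fits
  row 2: fits
  row 3: fits
  row 4: blocked -> lock at row 3

Answer: 3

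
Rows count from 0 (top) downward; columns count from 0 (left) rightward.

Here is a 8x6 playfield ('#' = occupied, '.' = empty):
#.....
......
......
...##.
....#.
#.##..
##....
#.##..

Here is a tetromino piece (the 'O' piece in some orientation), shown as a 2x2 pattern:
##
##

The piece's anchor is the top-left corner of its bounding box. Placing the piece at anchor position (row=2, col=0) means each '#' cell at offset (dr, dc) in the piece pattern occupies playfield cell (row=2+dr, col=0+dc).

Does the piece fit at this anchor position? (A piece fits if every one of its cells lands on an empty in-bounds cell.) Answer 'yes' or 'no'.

Answer: yes

Derivation:
Check each piece cell at anchor (2, 0):
  offset (0,0) -> (2,0): empty -> OK
  offset (0,1) -> (2,1): empty -> OK
  offset (1,0) -> (3,0): empty -> OK
  offset (1,1) -> (3,1): empty -> OK
All cells valid: yes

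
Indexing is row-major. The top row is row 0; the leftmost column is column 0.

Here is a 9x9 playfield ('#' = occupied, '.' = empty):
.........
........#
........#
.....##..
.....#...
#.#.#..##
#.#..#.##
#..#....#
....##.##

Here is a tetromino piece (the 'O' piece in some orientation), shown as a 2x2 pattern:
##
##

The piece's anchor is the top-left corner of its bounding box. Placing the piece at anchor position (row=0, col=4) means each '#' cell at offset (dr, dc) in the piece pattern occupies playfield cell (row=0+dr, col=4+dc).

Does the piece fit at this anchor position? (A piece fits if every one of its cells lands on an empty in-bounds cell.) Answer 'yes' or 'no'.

Check each piece cell at anchor (0, 4):
  offset (0,0) -> (0,4): empty -> OK
  offset (0,1) -> (0,5): empty -> OK
  offset (1,0) -> (1,4): empty -> OK
  offset (1,1) -> (1,5): empty -> OK
All cells valid: yes

Answer: yes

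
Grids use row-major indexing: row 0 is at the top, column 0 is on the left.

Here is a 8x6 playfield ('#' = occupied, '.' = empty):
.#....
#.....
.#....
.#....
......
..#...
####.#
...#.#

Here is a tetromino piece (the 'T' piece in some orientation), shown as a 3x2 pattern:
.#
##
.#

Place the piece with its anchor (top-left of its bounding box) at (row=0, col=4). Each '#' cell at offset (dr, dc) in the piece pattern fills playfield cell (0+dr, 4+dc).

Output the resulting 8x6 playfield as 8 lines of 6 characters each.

Answer: .#...#
#...##
.#...#
.#....
......
..#...
####.#
...#.#

Derivation:
Fill (0+0,4+1) = (0,5)
Fill (0+1,4+0) = (1,4)
Fill (0+1,4+1) = (1,5)
Fill (0+2,4+1) = (2,5)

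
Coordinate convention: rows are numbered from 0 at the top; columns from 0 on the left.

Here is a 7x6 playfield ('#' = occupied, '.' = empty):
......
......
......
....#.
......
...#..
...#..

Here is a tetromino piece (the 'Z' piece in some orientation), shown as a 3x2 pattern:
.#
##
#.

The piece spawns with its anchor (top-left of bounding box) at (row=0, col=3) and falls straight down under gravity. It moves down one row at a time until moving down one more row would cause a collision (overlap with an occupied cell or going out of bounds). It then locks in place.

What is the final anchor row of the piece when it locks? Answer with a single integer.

Spawn at (row=0, col=3). Try each row:
  row 0: fits
  row 1: fits
  row 2: blocked -> lock at row 1

Answer: 1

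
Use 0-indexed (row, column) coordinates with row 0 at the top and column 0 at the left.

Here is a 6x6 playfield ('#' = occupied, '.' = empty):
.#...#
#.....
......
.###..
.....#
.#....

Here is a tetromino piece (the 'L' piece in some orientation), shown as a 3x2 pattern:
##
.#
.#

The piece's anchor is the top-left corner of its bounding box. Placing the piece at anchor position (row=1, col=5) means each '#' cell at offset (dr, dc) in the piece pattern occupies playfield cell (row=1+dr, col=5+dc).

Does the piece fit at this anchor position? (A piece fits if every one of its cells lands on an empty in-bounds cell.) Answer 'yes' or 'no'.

Answer: no

Derivation:
Check each piece cell at anchor (1, 5):
  offset (0,0) -> (1,5): empty -> OK
  offset (0,1) -> (1,6): out of bounds -> FAIL
  offset (1,1) -> (2,6): out of bounds -> FAIL
  offset (2,1) -> (3,6): out of bounds -> FAIL
All cells valid: no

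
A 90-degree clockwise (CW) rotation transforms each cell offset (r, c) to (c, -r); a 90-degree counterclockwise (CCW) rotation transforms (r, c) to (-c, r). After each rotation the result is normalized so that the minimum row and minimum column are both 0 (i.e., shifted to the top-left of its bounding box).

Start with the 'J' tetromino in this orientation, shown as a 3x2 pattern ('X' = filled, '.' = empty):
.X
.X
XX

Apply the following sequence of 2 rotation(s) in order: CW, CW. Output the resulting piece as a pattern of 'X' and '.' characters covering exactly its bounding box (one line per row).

Start:
.X
.X
XX
After rotation 1 (CW):
X..
XXX
After rotation 2 (CW):
XX
X.
X.

Answer: XX
X.
X.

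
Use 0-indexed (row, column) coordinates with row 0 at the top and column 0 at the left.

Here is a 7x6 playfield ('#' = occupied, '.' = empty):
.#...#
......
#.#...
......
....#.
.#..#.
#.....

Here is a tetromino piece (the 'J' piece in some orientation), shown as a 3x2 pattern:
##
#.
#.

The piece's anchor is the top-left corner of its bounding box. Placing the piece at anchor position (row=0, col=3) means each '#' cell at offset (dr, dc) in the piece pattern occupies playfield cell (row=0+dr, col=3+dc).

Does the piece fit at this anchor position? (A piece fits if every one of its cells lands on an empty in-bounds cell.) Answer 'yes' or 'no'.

Check each piece cell at anchor (0, 3):
  offset (0,0) -> (0,3): empty -> OK
  offset (0,1) -> (0,4): empty -> OK
  offset (1,0) -> (1,3): empty -> OK
  offset (2,0) -> (2,3): empty -> OK
All cells valid: yes

Answer: yes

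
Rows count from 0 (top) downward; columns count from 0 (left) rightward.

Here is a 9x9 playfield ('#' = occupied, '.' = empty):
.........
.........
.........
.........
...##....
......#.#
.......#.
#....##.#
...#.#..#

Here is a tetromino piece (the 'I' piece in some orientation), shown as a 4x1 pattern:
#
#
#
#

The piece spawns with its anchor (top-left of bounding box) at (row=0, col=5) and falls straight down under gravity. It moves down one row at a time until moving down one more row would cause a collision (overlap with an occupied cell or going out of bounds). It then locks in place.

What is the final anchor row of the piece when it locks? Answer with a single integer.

Spawn at (row=0, col=5). Try each row:
  row 0: fits
  row 1: fits
  row 2: fits
  row 3: fits
  row 4: blocked -> lock at row 3

Answer: 3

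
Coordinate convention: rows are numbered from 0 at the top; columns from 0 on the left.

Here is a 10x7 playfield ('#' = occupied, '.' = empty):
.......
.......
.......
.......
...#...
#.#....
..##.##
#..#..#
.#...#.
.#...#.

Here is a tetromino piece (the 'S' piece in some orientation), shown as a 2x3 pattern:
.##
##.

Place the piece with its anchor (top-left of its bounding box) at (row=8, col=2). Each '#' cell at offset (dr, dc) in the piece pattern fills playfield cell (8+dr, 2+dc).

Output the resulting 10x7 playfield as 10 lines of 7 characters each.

Fill (8+0,2+1) = (8,3)
Fill (8+0,2+2) = (8,4)
Fill (8+1,2+0) = (9,2)
Fill (8+1,2+1) = (9,3)

Answer: .......
.......
.......
.......
...#...
#.#....
..##.##
#..#..#
.#.###.
.###.#.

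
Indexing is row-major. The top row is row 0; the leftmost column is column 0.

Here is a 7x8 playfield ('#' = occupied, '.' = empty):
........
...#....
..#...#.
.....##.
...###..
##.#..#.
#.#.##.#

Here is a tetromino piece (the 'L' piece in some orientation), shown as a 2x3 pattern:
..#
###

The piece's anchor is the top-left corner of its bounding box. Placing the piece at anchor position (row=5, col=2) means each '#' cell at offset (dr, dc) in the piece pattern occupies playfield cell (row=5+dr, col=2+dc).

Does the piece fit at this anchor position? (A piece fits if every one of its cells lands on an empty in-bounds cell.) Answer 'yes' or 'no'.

Check each piece cell at anchor (5, 2):
  offset (0,2) -> (5,4): empty -> OK
  offset (1,0) -> (6,2): occupied ('#') -> FAIL
  offset (1,1) -> (6,3): empty -> OK
  offset (1,2) -> (6,4): occupied ('#') -> FAIL
All cells valid: no

Answer: no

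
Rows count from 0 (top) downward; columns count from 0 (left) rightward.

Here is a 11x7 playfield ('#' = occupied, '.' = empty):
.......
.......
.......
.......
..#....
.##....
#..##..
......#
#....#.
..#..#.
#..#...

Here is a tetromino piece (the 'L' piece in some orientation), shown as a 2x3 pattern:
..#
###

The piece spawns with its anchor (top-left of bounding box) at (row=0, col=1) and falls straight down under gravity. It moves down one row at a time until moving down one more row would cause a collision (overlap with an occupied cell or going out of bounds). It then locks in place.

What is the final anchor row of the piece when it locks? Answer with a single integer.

Answer: 2

Derivation:
Spawn at (row=0, col=1). Try each row:
  row 0: fits
  row 1: fits
  row 2: fits
  row 3: blocked -> lock at row 2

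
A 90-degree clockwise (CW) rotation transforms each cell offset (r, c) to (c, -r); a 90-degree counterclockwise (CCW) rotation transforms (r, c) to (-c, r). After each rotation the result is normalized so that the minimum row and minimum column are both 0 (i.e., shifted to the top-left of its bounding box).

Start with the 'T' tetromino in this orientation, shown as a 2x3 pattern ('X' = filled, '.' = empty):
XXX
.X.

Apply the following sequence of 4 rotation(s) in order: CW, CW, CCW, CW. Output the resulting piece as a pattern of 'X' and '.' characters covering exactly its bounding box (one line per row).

Start:
XXX
.X.
After rotation 1 (CW):
.X
XX
.X
After rotation 2 (CW):
.X.
XXX
After rotation 3 (CCW):
.X
XX
.X
After rotation 4 (CW):
.X.
XXX

Answer: .X.
XXX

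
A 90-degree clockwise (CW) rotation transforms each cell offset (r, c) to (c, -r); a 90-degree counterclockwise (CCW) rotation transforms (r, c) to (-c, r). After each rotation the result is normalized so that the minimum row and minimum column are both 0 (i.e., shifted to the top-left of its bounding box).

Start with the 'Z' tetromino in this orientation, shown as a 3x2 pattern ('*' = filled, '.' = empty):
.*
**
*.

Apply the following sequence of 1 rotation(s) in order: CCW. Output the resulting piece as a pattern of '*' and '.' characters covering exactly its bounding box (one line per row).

Start:
.*
**
*.
After rotation 1 (CCW):
**.
.**

Answer: **.
.**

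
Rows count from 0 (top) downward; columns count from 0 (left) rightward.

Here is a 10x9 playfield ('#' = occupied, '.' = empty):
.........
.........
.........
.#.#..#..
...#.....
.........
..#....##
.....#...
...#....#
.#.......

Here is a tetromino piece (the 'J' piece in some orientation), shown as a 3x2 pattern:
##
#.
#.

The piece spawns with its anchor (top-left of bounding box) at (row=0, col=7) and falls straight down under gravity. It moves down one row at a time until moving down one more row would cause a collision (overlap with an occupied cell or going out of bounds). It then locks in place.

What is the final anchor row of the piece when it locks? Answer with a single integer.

Spawn at (row=0, col=7). Try each row:
  row 0: fits
  row 1: fits
  row 2: fits
  row 3: fits
  row 4: blocked -> lock at row 3

Answer: 3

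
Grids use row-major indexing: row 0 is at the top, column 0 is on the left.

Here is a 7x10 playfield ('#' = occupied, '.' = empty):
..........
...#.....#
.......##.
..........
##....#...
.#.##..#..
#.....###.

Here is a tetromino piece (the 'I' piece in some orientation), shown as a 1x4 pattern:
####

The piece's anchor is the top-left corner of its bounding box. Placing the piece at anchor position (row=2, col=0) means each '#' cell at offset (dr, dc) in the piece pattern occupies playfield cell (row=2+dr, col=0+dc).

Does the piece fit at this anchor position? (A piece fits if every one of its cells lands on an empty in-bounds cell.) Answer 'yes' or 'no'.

Answer: yes

Derivation:
Check each piece cell at anchor (2, 0):
  offset (0,0) -> (2,0): empty -> OK
  offset (0,1) -> (2,1): empty -> OK
  offset (0,2) -> (2,2): empty -> OK
  offset (0,3) -> (2,3): empty -> OK
All cells valid: yes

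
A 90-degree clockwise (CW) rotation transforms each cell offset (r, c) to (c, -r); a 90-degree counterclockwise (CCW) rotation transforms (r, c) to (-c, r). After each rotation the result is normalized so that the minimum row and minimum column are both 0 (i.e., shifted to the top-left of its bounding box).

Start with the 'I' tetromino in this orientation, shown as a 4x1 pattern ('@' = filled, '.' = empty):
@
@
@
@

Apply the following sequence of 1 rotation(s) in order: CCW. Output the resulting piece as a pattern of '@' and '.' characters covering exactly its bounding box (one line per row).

Answer: @@@@

Derivation:
Start:
@
@
@
@
After rotation 1 (CCW):
@@@@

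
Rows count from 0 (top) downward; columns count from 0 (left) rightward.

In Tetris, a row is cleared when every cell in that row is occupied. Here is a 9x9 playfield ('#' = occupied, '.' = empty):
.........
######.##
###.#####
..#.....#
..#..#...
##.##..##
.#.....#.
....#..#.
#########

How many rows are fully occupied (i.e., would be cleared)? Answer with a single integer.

Check each row:
  row 0: 9 empty cells -> not full
  row 1: 1 empty cell -> not full
  row 2: 1 empty cell -> not full
  row 3: 7 empty cells -> not full
  row 4: 7 empty cells -> not full
  row 5: 3 empty cells -> not full
  row 6: 7 empty cells -> not full
  row 7: 7 empty cells -> not full
  row 8: 0 empty cells -> FULL (clear)
Total rows cleared: 1

Answer: 1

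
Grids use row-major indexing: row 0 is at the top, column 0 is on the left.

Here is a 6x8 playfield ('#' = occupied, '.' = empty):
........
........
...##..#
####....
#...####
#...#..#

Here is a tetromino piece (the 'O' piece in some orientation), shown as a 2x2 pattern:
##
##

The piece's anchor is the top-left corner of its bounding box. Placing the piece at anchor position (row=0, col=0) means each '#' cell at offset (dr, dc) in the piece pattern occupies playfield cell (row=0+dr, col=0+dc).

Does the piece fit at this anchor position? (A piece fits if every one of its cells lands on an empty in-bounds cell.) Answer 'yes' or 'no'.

Answer: yes

Derivation:
Check each piece cell at anchor (0, 0):
  offset (0,0) -> (0,0): empty -> OK
  offset (0,1) -> (0,1): empty -> OK
  offset (1,0) -> (1,0): empty -> OK
  offset (1,1) -> (1,1): empty -> OK
All cells valid: yes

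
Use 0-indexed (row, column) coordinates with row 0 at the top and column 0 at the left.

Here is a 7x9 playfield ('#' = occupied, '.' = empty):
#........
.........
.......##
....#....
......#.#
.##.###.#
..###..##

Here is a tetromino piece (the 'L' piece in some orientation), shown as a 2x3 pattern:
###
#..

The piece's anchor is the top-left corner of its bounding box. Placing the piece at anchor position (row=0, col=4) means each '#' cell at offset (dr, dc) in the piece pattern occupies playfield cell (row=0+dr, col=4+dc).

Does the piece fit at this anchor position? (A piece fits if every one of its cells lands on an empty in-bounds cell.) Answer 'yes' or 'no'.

Answer: yes

Derivation:
Check each piece cell at anchor (0, 4):
  offset (0,0) -> (0,4): empty -> OK
  offset (0,1) -> (0,5): empty -> OK
  offset (0,2) -> (0,6): empty -> OK
  offset (1,0) -> (1,4): empty -> OK
All cells valid: yes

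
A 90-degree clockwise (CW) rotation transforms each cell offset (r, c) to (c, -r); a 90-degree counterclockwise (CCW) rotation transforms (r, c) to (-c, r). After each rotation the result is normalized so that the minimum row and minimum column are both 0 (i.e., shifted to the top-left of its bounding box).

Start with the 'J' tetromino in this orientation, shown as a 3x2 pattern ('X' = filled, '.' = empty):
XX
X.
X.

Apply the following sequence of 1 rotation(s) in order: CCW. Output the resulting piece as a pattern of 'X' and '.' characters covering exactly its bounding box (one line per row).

Answer: X..
XXX

Derivation:
Start:
XX
X.
X.
After rotation 1 (CCW):
X..
XXX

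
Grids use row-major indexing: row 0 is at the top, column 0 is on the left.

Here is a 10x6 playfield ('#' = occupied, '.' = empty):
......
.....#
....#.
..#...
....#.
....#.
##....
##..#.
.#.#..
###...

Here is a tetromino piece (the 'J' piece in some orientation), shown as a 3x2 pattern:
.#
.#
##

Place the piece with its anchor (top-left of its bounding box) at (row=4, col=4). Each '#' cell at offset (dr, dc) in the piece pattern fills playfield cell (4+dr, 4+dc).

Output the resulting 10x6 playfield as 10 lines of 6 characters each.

Answer: ......
.....#
....#.
..#...
....##
....##
##..##
##..#.
.#.#..
###...

Derivation:
Fill (4+0,4+1) = (4,5)
Fill (4+1,4+1) = (5,5)
Fill (4+2,4+0) = (6,4)
Fill (4+2,4+1) = (6,5)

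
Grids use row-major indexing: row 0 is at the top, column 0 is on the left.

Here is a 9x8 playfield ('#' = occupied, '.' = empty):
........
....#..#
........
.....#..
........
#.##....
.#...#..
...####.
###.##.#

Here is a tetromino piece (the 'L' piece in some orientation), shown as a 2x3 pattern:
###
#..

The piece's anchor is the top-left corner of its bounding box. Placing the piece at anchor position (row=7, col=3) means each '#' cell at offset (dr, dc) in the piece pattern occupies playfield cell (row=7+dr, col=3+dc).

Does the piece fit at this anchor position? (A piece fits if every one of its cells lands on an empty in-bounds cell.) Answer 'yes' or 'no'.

Answer: no

Derivation:
Check each piece cell at anchor (7, 3):
  offset (0,0) -> (7,3): occupied ('#') -> FAIL
  offset (0,1) -> (7,4): occupied ('#') -> FAIL
  offset (0,2) -> (7,5): occupied ('#') -> FAIL
  offset (1,0) -> (8,3): empty -> OK
All cells valid: no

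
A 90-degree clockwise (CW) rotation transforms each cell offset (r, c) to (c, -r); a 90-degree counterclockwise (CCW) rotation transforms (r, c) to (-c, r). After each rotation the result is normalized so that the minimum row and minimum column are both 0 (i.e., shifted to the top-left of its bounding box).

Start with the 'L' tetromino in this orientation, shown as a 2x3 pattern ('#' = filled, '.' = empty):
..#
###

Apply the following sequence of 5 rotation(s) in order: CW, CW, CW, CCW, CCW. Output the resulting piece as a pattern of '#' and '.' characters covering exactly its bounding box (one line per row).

Answer: #.
#.
##

Derivation:
Start:
..#
###
After rotation 1 (CW):
#.
#.
##
After rotation 2 (CW):
###
#..
After rotation 3 (CW):
##
.#
.#
After rotation 4 (CCW):
###
#..
After rotation 5 (CCW):
#.
#.
##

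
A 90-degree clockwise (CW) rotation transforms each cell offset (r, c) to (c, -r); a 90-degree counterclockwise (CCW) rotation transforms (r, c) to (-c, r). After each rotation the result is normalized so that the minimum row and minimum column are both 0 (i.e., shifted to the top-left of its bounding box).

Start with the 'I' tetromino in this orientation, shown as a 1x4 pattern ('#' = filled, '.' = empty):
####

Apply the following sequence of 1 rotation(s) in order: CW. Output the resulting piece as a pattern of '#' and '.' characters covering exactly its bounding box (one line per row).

Answer: #
#
#
#

Derivation:
Start:
####
After rotation 1 (CW):
#
#
#
#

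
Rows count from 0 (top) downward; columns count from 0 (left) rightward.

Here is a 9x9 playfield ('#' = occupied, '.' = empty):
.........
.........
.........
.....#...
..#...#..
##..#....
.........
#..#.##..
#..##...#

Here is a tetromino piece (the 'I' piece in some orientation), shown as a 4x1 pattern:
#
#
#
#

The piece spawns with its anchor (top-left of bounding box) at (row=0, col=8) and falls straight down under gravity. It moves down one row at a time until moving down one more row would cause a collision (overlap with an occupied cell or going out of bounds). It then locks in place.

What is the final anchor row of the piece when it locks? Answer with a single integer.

Spawn at (row=0, col=8). Try each row:
  row 0: fits
  row 1: fits
  row 2: fits
  row 3: fits
  row 4: fits
  row 5: blocked -> lock at row 4

Answer: 4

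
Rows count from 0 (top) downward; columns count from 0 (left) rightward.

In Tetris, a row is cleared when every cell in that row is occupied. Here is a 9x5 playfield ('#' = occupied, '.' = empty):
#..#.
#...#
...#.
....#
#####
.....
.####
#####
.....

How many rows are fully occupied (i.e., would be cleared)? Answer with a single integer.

Answer: 2

Derivation:
Check each row:
  row 0: 3 empty cells -> not full
  row 1: 3 empty cells -> not full
  row 2: 4 empty cells -> not full
  row 3: 4 empty cells -> not full
  row 4: 0 empty cells -> FULL (clear)
  row 5: 5 empty cells -> not full
  row 6: 1 empty cell -> not full
  row 7: 0 empty cells -> FULL (clear)
  row 8: 5 empty cells -> not full
Total rows cleared: 2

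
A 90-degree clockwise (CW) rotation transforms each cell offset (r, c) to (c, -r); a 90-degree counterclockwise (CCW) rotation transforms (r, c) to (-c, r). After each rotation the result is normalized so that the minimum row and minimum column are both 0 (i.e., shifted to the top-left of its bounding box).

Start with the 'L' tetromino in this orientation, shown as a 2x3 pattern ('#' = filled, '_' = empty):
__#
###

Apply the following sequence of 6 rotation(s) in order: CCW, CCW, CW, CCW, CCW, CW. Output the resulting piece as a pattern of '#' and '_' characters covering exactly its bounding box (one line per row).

Answer: ###
#__

Derivation:
Start:
__#
###
After rotation 1 (CCW):
##
_#
_#
After rotation 2 (CCW):
###
#__
After rotation 3 (CW):
##
_#
_#
After rotation 4 (CCW):
###
#__
After rotation 5 (CCW):
#_
#_
##
After rotation 6 (CW):
###
#__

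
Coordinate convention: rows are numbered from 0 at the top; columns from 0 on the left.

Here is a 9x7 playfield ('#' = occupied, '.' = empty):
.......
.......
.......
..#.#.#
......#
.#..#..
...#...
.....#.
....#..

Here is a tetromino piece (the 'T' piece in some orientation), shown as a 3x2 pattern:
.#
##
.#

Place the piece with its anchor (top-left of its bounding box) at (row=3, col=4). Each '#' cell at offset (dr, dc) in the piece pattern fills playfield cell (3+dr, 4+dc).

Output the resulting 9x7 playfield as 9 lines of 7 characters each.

Fill (3+0,4+1) = (3,5)
Fill (3+1,4+0) = (4,4)
Fill (3+1,4+1) = (4,5)
Fill (3+2,4+1) = (5,5)

Answer: .......
.......
.......
..#.###
....###
.#..##.
...#...
.....#.
....#..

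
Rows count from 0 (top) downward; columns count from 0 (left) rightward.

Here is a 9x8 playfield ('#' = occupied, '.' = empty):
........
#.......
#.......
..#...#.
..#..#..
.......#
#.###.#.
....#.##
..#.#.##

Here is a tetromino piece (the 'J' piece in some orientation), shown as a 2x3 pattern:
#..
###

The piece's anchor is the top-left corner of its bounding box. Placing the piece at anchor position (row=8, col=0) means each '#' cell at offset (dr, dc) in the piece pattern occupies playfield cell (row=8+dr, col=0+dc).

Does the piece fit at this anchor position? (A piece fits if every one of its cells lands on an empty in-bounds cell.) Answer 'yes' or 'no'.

Answer: no

Derivation:
Check each piece cell at anchor (8, 0):
  offset (0,0) -> (8,0): empty -> OK
  offset (1,0) -> (9,0): out of bounds -> FAIL
  offset (1,1) -> (9,1): out of bounds -> FAIL
  offset (1,2) -> (9,2): out of bounds -> FAIL
All cells valid: no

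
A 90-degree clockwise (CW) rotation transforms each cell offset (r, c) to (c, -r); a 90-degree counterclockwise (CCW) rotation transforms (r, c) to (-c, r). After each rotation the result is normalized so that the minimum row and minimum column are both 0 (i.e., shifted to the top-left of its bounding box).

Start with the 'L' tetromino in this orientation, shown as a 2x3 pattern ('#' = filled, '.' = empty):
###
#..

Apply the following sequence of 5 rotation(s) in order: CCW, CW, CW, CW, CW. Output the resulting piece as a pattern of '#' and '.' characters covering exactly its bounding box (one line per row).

Answer: #.
#.
##

Derivation:
Start:
###
#..
After rotation 1 (CCW):
#.
#.
##
After rotation 2 (CW):
###
#..
After rotation 3 (CW):
##
.#
.#
After rotation 4 (CW):
..#
###
After rotation 5 (CW):
#.
#.
##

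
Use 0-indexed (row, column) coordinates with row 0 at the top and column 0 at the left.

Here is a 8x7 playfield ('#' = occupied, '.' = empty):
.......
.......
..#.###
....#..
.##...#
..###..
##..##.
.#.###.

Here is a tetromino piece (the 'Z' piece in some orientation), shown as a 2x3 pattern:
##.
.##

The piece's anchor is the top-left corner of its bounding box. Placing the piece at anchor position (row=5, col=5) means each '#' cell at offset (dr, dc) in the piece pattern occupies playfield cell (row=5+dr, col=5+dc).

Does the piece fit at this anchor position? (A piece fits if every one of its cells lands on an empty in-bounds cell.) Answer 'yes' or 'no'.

Check each piece cell at anchor (5, 5):
  offset (0,0) -> (5,5): empty -> OK
  offset (0,1) -> (5,6): empty -> OK
  offset (1,1) -> (6,6): empty -> OK
  offset (1,2) -> (6,7): out of bounds -> FAIL
All cells valid: no

Answer: no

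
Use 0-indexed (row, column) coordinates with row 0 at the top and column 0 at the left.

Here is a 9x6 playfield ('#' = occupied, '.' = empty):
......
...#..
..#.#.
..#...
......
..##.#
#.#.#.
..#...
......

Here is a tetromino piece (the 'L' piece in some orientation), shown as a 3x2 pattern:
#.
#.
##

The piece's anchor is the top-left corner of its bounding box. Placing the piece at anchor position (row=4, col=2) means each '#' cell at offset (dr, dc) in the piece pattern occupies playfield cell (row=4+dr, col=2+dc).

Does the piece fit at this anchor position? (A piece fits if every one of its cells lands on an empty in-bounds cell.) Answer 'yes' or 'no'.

Answer: no

Derivation:
Check each piece cell at anchor (4, 2):
  offset (0,0) -> (4,2): empty -> OK
  offset (1,0) -> (5,2): occupied ('#') -> FAIL
  offset (2,0) -> (6,2): occupied ('#') -> FAIL
  offset (2,1) -> (6,3): empty -> OK
All cells valid: no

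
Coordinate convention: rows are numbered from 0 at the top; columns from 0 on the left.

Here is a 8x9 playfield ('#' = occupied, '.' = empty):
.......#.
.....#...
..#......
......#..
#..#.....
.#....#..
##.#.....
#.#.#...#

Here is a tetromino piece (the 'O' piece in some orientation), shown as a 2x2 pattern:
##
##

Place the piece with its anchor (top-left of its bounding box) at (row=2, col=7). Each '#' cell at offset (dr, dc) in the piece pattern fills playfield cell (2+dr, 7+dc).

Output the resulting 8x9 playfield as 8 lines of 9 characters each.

Fill (2+0,7+0) = (2,7)
Fill (2+0,7+1) = (2,8)
Fill (2+1,7+0) = (3,7)
Fill (2+1,7+1) = (3,8)

Answer: .......#.
.....#...
..#....##
......###
#..#.....
.#....#..
##.#.....
#.#.#...#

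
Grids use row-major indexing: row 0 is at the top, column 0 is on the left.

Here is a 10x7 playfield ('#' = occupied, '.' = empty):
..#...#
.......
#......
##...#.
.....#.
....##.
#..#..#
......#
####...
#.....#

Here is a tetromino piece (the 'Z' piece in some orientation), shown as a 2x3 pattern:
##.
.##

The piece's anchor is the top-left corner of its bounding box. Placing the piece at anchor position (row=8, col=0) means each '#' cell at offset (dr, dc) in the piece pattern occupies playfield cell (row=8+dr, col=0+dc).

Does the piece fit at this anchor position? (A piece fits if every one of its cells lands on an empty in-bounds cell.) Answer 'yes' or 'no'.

Answer: no

Derivation:
Check each piece cell at anchor (8, 0):
  offset (0,0) -> (8,0): occupied ('#') -> FAIL
  offset (0,1) -> (8,1): occupied ('#') -> FAIL
  offset (1,1) -> (9,1): empty -> OK
  offset (1,2) -> (9,2): empty -> OK
All cells valid: no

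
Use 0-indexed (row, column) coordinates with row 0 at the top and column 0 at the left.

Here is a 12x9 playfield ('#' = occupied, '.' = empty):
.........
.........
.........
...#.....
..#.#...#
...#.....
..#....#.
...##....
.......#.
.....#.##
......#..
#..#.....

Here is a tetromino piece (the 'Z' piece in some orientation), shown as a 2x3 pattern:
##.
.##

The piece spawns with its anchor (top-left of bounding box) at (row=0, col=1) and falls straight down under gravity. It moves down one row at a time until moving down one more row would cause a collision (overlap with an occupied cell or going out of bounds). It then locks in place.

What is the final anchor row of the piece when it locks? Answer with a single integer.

Answer: 1

Derivation:
Spawn at (row=0, col=1). Try each row:
  row 0: fits
  row 1: fits
  row 2: blocked -> lock at row 1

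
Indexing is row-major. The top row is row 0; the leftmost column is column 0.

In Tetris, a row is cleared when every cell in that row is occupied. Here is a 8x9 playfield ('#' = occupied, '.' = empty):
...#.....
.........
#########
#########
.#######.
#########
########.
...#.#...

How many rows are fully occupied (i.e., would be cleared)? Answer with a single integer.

Check each row:
  row 0: 8 empty cells -> not full
  row 1: 9 empty cells -> not full
  row 2: 0 empty cells -> FULL (clear)
  row 3: 0 empty cells -> FULL (clear)
  row 4: 2 empty cells -> not full
  row 5: 0 empty cells -> FULL (clear)
  row 6: 1 empty cell -> not full
  row 7: 7 empty cells -> not full
Total rows cleared: 3

Answer: 3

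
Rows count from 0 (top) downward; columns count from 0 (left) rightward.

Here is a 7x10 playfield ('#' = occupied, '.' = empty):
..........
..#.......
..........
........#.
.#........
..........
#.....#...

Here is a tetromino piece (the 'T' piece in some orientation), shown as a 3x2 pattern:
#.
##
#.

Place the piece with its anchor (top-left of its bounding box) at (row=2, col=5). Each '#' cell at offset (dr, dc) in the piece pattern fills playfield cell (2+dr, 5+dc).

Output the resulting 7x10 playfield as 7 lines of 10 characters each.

Fill (2+0,5+0) = (2,5)
Fill (2+1,5+0) = (3,5)
Fill (2+1,5+1) = (3,6)
Fill (2+2,5+0) = (4,5)

Answer: ..........
..#.......
.....#....
.....##.#.
.#...#....
..........
#.....#...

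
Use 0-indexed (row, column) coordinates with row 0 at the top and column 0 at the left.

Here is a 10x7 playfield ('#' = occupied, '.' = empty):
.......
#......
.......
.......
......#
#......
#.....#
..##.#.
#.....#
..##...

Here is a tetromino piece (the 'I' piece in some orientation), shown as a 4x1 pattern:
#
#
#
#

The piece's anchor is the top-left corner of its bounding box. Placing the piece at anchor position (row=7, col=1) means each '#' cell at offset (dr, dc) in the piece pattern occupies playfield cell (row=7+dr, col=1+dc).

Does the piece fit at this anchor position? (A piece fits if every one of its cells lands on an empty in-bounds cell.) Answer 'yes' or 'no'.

Answer: no

Derivation:
Check each piece cell at anchor (7, 1):
  offset (0,0) -> (7,1): empty -> OK
  offset (1,0) -> (8,1): empty -> OK
  offset (2,0) -> (9,1): empty -> OK
  offset (3,0) -> (10,1): out of bounds -> FAIL
All cells valid: no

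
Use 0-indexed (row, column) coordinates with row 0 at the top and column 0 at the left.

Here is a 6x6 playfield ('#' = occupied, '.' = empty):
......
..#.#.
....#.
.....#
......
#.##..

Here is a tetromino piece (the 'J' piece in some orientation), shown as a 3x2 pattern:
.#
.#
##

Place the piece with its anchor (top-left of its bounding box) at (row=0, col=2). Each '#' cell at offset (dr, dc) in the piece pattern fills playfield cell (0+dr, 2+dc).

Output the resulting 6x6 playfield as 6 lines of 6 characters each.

Fill (0+0,2+1) = (0,3)
Fill (0+1,2+1) = (1,3)
Fill (0+2,2+0) = (2,2)
Fill (0+2,2+1) = (2,3)

Answer: ...#..
..###.
..###.
.....#
......
#.##..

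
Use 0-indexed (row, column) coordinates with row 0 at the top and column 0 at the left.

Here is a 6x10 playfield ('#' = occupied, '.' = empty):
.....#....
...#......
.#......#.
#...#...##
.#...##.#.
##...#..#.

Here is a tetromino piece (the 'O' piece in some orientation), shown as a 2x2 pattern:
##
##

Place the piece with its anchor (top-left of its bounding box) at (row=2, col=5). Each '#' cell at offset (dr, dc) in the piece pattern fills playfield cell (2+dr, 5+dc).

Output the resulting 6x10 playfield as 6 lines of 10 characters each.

Fill (2+0,5+0) = (2,5)
Fill (2+0,5+1) = (2,6)
Fill (2+1,5+0) = (3,5)
Fill (2+1,5+1) = (3,6)

Answer: .....#....
...#......
.#...##.#.
#...###.##
.#...##.#.
##...#..#.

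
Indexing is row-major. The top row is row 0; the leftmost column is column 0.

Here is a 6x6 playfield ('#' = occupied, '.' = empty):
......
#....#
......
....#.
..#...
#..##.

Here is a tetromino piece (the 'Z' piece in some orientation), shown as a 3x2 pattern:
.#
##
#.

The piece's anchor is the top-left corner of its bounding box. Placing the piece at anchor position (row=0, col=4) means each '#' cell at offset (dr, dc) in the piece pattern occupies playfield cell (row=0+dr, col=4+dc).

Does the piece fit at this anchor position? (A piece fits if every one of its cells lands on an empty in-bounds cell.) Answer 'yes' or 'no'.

Check each piece cell at anchor (0, 4):
  offset (0,1) -> (0,5): empty -> OK
  offset (1,0) -> (1,4): empty -> OK
  offset (1,1) -> (1,5): occupied ('#') -> FAIL
  offset (2,0) -> (2,4): empty -> OK
All cells valid: no

Answer: no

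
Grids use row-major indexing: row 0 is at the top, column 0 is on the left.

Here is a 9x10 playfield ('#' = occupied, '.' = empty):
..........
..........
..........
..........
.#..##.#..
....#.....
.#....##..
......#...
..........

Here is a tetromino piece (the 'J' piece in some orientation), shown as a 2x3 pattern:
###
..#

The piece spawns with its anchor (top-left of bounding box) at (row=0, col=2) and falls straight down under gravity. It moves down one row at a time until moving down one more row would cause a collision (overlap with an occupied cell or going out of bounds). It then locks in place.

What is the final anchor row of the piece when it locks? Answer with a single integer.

Spawn at (row=0, col=2). Try each row:
  row 0: fits
  row 1: fits
  row 2: fits
  row 3: blocked -> lock at row 2

Answer: 2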